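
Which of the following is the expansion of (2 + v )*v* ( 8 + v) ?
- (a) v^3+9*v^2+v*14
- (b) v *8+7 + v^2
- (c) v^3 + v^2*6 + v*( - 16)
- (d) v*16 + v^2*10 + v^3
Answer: d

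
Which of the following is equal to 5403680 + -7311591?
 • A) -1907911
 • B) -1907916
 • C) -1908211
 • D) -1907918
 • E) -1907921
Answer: A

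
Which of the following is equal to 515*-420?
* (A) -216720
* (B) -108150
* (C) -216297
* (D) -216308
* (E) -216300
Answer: E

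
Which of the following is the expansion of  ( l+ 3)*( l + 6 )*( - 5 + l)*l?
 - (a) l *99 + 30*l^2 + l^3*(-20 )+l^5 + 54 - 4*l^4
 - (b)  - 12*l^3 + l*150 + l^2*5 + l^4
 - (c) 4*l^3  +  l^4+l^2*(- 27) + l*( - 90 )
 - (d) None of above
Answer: c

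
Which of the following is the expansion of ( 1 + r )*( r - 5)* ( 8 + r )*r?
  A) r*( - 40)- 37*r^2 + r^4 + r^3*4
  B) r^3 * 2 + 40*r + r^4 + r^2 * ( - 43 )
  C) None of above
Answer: A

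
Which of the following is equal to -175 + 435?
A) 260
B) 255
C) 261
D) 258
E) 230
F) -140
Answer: A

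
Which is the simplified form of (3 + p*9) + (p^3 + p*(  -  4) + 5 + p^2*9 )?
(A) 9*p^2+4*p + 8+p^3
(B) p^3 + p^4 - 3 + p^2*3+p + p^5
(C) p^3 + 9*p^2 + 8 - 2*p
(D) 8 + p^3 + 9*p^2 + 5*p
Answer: D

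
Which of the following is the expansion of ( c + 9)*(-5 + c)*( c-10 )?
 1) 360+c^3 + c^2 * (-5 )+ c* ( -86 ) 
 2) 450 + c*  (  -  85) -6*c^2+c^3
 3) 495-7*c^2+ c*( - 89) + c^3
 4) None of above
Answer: 2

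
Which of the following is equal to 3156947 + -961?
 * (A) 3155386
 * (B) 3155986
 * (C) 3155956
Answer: B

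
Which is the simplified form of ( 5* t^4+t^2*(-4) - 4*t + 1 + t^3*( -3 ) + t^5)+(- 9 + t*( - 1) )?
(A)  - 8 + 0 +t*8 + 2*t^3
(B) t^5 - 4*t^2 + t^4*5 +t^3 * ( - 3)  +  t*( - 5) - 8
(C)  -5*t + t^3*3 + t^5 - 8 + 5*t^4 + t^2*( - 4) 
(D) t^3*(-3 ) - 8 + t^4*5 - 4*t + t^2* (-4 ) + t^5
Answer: B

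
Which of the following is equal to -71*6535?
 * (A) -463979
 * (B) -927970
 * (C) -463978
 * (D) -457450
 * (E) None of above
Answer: E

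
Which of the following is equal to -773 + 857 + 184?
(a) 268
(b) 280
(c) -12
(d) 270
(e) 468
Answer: a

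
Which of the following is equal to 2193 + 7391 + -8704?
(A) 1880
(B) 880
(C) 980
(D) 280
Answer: B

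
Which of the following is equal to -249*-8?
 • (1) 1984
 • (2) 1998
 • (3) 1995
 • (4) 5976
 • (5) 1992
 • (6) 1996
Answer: 5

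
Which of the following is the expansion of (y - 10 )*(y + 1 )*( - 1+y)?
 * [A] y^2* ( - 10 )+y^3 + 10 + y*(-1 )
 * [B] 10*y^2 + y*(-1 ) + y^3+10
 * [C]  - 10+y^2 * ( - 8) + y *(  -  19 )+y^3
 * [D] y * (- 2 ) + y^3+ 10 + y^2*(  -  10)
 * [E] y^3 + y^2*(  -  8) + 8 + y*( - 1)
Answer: A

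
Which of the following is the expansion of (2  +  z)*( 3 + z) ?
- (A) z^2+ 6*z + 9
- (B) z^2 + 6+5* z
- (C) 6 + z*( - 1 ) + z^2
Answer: B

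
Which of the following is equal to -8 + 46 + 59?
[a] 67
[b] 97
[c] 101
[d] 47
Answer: b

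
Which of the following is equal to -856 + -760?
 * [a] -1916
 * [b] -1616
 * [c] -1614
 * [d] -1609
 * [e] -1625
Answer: b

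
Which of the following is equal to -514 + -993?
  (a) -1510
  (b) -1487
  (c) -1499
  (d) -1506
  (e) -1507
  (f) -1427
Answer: e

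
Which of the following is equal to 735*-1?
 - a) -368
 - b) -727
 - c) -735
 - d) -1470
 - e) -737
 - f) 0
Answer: c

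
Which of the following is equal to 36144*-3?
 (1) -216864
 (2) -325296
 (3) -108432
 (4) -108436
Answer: 3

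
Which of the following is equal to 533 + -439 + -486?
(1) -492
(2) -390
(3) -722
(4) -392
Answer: 4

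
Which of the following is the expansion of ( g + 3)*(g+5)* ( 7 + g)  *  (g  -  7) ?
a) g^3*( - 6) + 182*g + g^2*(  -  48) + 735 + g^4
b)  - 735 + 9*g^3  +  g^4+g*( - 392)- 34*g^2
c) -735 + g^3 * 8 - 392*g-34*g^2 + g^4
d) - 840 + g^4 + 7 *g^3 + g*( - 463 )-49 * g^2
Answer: c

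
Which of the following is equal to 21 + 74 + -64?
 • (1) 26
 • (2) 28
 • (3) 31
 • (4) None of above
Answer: 3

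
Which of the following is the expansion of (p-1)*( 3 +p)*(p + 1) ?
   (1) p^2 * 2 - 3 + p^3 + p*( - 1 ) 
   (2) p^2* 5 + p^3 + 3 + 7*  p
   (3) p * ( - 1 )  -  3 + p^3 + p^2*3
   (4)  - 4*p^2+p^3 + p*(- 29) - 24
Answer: 3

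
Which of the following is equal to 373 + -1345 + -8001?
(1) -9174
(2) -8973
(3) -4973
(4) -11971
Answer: 2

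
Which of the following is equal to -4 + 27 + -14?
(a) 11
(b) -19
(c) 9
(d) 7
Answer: c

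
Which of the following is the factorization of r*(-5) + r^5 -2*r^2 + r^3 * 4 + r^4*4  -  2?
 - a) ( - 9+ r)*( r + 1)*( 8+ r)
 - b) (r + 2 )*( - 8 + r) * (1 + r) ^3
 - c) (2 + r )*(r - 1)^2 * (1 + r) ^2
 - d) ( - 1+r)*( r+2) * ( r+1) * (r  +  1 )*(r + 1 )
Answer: d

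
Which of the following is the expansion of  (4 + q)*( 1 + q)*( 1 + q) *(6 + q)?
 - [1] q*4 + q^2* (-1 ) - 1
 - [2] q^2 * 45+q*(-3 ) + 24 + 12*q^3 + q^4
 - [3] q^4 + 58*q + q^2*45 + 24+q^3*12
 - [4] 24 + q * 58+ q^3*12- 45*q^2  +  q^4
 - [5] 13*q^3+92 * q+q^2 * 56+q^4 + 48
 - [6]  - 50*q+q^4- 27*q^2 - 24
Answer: 3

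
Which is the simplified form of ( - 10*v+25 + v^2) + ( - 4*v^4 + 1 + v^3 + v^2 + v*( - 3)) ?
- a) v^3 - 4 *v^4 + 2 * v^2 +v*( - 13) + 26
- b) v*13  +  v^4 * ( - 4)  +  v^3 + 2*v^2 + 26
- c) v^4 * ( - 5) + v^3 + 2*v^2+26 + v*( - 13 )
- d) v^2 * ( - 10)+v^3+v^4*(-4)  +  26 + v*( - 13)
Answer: a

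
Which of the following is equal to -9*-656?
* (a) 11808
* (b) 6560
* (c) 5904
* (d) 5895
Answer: c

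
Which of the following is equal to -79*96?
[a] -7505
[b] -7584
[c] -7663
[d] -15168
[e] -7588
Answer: b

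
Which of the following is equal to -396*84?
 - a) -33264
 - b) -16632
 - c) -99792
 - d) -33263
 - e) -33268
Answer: a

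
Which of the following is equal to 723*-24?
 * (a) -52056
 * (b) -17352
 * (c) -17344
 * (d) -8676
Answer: b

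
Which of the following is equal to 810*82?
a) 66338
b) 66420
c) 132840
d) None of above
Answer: b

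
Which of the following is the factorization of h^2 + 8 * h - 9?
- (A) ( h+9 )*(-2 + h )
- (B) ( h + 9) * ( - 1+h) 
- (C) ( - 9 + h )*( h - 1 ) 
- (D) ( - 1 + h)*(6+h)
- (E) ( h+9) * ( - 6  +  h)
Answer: B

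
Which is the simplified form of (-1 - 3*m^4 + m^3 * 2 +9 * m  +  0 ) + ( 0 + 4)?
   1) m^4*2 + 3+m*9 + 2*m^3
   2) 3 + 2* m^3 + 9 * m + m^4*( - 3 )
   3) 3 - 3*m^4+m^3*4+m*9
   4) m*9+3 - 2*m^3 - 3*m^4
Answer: 2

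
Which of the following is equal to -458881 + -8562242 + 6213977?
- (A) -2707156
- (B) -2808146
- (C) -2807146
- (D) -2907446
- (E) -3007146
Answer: C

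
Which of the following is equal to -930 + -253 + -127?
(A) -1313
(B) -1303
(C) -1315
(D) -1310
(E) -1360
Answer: D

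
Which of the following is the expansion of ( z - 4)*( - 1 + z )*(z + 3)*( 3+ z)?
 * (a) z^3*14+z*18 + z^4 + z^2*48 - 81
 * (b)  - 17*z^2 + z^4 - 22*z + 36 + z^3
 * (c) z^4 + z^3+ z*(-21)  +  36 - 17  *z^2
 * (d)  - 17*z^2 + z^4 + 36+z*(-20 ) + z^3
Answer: c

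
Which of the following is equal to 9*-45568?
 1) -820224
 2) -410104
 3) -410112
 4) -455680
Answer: 3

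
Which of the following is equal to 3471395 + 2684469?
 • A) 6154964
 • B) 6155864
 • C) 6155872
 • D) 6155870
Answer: B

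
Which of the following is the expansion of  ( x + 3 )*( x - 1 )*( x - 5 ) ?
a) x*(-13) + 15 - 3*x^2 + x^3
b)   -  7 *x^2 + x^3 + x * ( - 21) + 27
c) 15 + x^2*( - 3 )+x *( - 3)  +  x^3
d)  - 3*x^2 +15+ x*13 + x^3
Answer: a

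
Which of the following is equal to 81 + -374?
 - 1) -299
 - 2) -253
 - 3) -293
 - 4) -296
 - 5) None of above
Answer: 3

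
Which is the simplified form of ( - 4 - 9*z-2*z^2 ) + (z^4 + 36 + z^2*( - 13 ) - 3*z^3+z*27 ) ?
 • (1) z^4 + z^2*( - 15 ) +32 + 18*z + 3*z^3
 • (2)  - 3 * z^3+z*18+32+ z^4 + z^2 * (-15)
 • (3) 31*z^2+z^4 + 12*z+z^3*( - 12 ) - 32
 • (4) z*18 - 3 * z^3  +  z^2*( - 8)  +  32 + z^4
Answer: 2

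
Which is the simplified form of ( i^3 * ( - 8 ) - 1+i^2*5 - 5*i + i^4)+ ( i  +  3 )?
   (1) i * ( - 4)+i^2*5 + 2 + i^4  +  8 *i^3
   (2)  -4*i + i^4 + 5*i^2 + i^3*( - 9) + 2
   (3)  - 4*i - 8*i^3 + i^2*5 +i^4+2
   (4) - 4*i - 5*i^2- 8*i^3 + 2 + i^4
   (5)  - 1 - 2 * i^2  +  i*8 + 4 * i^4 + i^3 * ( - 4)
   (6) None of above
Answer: 3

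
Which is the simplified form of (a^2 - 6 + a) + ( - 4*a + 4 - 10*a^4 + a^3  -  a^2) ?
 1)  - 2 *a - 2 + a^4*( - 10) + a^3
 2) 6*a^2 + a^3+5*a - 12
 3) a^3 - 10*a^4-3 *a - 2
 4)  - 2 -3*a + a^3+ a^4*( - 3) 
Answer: 3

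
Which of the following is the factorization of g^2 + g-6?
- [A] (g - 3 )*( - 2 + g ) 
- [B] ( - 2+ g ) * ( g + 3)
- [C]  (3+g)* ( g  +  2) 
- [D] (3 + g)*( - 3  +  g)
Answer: B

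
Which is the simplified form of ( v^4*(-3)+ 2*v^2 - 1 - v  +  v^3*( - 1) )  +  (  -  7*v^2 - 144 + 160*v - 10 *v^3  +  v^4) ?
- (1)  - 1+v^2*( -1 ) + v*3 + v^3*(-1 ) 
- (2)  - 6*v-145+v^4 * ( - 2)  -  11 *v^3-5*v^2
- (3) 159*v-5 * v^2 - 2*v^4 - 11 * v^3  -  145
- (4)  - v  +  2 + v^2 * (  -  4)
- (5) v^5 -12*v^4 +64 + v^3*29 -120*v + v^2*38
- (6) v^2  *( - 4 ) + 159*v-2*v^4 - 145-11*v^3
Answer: 3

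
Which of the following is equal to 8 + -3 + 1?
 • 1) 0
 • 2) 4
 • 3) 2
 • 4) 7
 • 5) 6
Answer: 5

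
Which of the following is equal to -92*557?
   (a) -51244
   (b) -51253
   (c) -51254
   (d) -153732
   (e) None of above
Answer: a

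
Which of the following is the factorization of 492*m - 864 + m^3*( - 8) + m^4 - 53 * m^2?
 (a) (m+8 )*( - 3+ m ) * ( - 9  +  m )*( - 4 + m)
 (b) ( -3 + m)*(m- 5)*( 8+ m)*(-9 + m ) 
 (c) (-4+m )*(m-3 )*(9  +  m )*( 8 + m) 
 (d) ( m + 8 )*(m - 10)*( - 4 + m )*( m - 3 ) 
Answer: a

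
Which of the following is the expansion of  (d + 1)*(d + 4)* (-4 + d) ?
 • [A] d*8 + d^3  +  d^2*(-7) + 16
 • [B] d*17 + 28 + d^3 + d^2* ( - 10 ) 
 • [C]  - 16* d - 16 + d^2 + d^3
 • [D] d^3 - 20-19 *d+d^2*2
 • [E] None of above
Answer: C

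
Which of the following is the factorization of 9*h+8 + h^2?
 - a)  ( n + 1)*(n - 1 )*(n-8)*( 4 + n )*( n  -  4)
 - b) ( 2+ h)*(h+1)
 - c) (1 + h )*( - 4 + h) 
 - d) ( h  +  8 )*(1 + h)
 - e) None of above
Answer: d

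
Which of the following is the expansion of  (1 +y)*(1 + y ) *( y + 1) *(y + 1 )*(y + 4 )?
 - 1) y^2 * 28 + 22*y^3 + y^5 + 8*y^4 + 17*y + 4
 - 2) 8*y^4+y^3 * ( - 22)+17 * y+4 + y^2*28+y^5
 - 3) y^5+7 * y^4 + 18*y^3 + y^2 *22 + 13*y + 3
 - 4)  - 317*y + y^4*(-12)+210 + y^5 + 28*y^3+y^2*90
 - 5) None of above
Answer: 1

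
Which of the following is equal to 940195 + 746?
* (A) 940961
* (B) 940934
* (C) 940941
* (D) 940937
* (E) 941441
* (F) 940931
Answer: C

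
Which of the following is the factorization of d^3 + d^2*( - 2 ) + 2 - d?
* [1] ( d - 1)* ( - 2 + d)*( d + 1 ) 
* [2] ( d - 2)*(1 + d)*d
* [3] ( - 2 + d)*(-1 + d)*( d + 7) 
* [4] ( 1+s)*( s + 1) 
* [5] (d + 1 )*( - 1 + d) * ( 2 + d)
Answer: 1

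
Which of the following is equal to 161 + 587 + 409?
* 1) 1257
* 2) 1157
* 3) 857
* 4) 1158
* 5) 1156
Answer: 2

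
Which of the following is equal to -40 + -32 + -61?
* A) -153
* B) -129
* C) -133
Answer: C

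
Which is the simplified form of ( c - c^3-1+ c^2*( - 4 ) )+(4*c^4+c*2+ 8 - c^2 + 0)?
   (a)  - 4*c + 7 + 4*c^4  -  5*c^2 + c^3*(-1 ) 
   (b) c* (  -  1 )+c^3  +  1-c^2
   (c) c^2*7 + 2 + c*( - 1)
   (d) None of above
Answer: d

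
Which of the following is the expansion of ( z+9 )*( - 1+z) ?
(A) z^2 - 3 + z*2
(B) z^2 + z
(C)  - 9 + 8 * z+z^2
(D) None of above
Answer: C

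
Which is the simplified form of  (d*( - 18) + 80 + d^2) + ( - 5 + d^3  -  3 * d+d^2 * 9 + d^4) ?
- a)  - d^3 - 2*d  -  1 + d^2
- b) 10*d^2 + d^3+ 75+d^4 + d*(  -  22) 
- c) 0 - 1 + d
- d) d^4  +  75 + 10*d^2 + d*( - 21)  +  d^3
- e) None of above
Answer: d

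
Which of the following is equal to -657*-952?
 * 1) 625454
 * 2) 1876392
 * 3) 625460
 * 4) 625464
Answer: 4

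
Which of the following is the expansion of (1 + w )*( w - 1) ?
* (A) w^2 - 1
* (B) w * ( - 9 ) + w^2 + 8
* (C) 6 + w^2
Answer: A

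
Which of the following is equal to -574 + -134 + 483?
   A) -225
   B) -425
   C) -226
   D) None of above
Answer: A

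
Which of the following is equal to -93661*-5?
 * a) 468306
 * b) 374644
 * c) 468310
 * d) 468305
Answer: d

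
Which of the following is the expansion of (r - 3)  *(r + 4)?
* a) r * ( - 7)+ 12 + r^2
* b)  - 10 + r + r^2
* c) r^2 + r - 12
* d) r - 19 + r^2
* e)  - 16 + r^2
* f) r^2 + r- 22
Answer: c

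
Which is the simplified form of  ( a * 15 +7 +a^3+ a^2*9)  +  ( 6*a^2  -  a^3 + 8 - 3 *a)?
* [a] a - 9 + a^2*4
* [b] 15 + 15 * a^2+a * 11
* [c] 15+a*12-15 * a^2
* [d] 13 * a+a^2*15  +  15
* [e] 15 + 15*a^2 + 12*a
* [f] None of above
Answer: e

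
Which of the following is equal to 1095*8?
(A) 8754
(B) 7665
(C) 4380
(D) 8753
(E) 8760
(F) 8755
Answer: E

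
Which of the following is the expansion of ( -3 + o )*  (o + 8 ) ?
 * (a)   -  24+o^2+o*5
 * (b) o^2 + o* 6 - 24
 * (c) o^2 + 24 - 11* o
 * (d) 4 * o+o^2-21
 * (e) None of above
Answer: a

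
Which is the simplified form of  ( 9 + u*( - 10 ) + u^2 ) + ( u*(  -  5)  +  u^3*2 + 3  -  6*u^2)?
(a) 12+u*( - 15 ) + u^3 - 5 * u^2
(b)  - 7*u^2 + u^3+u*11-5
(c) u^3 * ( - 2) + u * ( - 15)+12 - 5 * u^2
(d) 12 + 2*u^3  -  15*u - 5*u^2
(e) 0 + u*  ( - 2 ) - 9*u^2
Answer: d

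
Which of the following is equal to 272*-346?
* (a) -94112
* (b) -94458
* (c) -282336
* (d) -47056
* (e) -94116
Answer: a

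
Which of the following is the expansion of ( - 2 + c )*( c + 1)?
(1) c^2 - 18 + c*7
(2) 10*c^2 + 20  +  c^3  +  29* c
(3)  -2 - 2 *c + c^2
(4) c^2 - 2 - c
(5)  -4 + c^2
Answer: 4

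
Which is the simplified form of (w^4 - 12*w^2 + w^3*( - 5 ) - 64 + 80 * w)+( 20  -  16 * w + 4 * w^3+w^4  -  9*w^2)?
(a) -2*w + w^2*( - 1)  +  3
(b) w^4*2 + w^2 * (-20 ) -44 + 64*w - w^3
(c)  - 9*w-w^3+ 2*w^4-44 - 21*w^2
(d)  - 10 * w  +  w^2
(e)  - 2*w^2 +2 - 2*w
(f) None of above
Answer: f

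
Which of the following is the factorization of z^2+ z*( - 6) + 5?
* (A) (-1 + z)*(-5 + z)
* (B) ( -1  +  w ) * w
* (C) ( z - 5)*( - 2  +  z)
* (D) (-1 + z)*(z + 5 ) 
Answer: A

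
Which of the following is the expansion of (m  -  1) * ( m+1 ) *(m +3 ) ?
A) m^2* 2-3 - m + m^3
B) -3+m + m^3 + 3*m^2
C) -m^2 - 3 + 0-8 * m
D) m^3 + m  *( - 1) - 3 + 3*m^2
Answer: D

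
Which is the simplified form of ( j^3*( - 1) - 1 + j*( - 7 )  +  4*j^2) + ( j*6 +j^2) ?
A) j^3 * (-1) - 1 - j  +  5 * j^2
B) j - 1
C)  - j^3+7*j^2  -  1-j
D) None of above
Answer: A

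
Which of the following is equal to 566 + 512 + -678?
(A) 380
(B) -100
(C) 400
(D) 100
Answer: C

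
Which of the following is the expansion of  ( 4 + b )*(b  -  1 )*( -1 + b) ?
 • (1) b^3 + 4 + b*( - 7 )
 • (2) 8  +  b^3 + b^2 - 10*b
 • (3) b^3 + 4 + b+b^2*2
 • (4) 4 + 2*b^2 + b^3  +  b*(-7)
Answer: 4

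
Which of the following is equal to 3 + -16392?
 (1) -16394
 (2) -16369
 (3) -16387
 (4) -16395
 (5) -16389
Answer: 5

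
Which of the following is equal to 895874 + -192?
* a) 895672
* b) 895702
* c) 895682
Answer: c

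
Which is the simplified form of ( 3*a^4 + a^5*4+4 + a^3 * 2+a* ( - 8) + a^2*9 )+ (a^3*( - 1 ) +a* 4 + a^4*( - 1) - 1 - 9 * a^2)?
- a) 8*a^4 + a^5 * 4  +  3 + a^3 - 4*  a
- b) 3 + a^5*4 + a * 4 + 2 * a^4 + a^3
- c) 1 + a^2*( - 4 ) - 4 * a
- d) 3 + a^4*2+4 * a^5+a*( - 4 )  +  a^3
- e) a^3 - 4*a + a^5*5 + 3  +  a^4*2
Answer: d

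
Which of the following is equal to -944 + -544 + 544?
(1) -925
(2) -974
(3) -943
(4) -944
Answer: 4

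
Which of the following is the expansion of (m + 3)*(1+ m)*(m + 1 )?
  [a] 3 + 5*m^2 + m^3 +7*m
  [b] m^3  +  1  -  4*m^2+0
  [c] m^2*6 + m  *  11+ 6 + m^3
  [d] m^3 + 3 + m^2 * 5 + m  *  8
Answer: a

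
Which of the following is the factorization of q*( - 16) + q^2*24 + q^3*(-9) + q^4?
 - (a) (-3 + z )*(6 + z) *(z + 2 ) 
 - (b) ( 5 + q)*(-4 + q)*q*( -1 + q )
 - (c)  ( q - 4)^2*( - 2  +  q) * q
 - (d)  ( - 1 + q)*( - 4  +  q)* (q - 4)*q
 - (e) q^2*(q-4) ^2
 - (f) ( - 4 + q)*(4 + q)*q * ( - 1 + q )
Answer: d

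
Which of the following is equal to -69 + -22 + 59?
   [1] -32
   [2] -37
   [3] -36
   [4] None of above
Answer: 1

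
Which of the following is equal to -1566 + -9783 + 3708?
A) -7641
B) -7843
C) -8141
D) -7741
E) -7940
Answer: A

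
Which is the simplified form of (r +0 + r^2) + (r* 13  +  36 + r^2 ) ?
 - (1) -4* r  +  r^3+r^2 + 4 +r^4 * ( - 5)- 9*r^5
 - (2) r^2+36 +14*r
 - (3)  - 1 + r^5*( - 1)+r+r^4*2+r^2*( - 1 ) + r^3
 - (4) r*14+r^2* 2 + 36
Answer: 4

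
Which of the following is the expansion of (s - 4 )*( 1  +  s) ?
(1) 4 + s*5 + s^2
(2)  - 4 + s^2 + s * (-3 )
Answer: 2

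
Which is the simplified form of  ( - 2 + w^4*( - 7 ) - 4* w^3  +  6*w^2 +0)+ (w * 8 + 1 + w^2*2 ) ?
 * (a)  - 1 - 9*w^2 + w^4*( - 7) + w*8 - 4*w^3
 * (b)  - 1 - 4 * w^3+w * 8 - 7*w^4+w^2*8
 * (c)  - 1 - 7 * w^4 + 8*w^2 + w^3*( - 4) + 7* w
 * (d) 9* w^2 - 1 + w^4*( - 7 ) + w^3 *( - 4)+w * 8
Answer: b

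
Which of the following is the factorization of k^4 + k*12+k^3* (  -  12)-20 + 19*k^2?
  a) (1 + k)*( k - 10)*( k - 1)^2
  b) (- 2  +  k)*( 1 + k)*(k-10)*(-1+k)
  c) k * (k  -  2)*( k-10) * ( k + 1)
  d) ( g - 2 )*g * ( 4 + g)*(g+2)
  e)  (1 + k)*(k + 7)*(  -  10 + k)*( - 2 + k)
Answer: b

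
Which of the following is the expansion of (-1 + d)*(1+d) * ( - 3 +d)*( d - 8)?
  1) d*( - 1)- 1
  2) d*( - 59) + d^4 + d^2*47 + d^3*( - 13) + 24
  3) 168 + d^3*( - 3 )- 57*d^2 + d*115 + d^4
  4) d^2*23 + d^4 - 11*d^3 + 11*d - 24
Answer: 4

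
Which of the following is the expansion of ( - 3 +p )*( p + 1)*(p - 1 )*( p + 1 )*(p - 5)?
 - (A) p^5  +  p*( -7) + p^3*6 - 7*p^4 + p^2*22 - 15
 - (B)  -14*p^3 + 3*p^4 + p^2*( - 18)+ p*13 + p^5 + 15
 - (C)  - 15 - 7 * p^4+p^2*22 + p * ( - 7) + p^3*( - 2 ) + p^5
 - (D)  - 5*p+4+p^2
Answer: A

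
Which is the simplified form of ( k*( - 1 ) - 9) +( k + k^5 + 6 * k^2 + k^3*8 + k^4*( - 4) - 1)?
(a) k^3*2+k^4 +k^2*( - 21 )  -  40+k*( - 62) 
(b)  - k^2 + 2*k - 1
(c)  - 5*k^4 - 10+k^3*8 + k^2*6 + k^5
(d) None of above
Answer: d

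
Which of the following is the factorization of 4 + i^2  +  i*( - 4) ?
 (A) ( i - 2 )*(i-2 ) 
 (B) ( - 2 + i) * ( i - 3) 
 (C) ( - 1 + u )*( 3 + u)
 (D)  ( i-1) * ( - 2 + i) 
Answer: A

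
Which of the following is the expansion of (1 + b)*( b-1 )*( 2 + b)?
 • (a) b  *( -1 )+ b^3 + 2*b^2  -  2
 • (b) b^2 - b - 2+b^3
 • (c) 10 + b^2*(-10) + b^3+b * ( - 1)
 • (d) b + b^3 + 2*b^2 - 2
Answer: a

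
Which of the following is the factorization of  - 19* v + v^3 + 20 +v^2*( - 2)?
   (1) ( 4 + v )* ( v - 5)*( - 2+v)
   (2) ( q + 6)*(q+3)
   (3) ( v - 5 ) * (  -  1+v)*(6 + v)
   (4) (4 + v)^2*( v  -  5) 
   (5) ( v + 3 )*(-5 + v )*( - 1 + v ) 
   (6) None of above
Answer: 6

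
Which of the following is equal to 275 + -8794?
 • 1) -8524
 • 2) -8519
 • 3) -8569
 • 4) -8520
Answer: 2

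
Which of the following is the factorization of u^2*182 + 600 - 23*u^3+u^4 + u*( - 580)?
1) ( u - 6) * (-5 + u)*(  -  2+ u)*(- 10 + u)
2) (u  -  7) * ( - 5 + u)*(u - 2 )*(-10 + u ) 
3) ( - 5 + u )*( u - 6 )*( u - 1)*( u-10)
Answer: 1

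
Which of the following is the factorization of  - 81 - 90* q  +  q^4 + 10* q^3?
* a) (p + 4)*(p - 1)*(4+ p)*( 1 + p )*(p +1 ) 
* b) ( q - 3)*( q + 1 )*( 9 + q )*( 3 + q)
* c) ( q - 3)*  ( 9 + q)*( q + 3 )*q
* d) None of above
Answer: b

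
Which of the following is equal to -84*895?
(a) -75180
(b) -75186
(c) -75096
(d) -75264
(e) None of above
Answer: a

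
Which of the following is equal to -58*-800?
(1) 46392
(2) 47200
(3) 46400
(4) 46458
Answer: 3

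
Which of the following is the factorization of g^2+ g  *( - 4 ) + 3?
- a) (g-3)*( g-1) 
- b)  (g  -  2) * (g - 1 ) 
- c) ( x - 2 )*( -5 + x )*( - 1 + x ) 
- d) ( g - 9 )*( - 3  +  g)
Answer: a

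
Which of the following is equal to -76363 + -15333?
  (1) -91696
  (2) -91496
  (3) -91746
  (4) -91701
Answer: 1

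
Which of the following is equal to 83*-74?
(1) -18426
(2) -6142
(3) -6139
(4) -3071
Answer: 2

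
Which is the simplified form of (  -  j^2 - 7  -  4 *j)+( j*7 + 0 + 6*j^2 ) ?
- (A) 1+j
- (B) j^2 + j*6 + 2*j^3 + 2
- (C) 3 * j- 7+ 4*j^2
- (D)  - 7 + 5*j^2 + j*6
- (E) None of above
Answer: E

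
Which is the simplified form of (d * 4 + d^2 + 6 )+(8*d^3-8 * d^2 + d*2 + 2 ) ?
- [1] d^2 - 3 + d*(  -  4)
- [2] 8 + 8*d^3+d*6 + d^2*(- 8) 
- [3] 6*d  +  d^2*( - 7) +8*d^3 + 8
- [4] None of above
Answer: 3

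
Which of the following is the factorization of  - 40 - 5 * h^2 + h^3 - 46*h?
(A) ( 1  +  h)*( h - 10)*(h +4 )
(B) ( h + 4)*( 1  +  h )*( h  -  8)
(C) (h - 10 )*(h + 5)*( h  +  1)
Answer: A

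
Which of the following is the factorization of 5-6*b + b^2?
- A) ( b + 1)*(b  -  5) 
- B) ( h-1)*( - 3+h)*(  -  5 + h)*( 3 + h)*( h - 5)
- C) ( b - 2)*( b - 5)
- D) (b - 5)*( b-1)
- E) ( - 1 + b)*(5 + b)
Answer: D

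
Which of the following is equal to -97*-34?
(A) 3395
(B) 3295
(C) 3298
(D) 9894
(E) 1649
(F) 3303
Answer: C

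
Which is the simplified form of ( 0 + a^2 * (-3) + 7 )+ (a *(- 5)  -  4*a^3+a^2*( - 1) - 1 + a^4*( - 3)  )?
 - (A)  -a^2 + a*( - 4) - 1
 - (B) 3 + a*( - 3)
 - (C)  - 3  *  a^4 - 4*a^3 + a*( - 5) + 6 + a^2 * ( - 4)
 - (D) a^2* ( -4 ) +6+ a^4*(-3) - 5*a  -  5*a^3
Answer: C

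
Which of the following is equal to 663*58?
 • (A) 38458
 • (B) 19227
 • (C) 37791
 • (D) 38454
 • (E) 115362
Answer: D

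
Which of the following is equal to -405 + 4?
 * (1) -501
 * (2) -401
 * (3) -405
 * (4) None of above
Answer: 2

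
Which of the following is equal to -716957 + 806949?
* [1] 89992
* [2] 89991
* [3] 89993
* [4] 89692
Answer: 1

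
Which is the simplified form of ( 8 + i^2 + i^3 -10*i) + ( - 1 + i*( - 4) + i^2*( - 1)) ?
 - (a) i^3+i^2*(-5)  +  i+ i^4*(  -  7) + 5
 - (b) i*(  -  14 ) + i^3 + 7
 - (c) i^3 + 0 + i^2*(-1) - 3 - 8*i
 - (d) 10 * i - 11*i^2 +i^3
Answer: b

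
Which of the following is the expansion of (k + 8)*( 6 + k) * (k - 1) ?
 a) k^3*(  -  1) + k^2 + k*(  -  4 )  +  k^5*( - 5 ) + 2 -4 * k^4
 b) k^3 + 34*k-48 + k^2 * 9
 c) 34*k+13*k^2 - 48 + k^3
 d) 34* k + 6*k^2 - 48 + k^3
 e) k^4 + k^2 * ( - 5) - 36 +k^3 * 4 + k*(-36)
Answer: c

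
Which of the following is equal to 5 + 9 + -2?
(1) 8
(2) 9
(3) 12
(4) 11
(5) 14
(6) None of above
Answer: 3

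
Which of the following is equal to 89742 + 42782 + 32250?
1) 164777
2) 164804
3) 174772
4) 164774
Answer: 4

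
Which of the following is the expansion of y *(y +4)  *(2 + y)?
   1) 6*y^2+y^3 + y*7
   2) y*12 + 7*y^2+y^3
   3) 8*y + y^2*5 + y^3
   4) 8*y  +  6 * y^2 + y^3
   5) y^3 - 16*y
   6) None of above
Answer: 4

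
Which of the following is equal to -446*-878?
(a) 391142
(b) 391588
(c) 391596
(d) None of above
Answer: b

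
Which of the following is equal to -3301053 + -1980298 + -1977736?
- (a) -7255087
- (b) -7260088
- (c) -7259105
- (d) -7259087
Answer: d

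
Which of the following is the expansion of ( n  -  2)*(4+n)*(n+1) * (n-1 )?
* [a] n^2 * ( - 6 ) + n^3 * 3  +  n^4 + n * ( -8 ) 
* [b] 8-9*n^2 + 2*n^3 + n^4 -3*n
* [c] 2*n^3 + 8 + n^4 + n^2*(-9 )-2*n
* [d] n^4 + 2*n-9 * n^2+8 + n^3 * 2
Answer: c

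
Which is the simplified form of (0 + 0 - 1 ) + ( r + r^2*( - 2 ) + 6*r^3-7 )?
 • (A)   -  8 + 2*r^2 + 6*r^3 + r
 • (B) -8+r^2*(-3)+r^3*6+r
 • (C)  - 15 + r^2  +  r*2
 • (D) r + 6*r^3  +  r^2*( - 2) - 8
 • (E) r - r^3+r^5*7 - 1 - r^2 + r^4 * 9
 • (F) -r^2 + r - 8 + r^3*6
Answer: D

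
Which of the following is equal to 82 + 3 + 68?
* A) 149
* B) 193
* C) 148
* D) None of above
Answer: D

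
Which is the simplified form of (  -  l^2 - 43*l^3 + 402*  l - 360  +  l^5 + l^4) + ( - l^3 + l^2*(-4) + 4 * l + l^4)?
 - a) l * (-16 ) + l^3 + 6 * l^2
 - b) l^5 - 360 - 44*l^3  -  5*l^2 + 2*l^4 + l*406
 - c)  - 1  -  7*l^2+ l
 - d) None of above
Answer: b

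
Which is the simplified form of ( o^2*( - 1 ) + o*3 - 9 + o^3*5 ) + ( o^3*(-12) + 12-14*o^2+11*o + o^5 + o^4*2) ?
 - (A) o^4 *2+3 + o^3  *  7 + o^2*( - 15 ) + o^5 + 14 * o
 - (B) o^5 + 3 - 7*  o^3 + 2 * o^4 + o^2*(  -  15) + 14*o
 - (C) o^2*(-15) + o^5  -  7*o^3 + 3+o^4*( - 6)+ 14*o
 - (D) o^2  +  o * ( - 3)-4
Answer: B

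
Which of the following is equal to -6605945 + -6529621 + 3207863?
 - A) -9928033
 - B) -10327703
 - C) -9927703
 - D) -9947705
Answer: C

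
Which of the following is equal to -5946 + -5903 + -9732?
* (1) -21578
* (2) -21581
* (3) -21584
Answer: 2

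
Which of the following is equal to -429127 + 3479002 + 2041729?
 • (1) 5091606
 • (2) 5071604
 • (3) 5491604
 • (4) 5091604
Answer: 4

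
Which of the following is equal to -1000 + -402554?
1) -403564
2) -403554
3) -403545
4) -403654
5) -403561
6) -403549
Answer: 2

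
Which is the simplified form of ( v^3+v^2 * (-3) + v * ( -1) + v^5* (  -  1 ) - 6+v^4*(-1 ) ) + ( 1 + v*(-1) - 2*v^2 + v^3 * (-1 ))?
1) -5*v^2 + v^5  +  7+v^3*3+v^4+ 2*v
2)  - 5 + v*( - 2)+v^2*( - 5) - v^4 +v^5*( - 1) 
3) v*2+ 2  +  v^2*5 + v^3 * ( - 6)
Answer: 2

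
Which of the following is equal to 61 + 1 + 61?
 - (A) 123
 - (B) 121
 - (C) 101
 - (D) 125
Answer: A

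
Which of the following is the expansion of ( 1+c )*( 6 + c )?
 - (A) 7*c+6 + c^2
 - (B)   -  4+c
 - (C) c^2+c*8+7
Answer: A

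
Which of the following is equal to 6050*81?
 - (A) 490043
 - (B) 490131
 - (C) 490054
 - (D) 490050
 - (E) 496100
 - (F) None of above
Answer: D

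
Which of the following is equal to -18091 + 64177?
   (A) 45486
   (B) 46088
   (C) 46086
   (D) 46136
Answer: C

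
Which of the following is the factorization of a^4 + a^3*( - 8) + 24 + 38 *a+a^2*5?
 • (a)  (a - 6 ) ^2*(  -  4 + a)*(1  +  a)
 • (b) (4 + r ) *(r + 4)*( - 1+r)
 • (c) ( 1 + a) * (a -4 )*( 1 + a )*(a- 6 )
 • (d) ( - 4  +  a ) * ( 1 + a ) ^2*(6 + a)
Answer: c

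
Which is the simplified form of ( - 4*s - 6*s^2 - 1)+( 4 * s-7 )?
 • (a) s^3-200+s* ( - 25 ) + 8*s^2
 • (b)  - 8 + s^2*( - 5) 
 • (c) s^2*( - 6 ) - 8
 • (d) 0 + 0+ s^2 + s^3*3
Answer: c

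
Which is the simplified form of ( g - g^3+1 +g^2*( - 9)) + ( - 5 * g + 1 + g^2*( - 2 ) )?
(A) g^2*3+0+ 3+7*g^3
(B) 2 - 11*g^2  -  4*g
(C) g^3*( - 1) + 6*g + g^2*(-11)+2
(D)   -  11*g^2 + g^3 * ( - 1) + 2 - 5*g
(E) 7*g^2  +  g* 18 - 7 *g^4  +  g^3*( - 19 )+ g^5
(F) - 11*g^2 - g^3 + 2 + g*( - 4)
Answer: F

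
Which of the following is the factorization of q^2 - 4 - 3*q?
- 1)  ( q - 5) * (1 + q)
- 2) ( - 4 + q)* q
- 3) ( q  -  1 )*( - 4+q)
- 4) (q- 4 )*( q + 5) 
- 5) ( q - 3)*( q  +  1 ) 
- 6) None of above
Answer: 6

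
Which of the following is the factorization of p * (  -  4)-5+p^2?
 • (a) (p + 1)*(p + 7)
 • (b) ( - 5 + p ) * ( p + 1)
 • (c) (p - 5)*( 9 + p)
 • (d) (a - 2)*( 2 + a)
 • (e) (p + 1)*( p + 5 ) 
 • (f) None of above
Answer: b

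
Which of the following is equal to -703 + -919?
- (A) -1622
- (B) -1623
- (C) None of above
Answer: A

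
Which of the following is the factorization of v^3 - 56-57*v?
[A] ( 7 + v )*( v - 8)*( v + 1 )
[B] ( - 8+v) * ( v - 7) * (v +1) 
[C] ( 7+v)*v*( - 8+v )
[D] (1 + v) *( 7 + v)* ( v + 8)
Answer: A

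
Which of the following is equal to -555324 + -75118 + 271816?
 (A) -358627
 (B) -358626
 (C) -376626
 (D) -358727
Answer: B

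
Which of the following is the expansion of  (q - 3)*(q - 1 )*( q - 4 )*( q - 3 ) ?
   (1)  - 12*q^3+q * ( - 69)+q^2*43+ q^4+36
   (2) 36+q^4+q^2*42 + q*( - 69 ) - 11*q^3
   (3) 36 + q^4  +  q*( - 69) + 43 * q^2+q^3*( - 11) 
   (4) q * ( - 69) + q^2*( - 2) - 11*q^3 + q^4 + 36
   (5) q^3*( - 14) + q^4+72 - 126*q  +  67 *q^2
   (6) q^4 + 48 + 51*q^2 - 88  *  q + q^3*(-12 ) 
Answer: 3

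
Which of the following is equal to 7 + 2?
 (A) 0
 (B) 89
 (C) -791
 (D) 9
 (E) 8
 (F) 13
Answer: D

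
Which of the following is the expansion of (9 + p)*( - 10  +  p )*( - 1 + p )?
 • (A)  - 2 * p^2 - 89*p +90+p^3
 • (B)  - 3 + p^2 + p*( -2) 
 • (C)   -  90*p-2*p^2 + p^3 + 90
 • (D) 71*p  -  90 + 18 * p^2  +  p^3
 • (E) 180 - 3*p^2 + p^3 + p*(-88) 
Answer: A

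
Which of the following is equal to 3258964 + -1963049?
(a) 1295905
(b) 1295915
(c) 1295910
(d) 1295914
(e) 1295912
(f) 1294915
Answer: b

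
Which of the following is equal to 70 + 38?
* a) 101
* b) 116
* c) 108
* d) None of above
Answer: c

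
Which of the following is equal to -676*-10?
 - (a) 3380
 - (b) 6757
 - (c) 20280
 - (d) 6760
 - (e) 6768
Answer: d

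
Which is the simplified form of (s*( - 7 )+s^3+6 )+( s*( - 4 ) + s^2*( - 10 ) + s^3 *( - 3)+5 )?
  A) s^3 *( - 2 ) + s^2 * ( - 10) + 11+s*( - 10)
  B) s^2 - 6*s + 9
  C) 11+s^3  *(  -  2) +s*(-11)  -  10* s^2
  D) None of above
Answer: C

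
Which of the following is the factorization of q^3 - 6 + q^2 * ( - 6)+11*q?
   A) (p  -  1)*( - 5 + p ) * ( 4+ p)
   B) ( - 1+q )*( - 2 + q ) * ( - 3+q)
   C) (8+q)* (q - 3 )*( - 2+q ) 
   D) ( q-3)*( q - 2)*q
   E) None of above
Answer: B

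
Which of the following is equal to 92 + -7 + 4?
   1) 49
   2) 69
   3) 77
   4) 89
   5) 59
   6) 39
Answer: 4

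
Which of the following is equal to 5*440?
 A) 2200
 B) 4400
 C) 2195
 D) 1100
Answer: A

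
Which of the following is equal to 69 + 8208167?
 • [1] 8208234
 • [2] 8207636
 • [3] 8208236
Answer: 3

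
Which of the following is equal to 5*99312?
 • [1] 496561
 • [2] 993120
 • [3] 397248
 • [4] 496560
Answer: 4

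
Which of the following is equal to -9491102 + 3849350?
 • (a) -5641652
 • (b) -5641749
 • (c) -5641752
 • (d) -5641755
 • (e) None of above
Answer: c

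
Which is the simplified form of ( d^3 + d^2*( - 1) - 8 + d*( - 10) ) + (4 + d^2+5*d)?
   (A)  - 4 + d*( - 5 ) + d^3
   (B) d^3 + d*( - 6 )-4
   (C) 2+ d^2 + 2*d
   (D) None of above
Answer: A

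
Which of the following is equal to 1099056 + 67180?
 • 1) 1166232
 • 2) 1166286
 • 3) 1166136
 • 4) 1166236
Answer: 4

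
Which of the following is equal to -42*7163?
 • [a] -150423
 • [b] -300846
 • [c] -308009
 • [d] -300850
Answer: b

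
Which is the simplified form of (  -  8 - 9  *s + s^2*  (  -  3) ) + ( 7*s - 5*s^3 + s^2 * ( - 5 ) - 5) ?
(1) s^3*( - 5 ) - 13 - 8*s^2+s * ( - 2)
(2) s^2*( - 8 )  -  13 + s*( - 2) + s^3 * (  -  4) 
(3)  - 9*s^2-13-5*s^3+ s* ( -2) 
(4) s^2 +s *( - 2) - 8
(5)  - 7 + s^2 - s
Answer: 1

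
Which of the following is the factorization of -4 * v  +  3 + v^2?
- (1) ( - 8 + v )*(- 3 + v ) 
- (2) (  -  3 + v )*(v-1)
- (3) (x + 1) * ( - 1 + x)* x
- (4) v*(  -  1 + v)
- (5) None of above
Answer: 2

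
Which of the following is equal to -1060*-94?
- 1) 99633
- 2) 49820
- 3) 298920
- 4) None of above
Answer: 4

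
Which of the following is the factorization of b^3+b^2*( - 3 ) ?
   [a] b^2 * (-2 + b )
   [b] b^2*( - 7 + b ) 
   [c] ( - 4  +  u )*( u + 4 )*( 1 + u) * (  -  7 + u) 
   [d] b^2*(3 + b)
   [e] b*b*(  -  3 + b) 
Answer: e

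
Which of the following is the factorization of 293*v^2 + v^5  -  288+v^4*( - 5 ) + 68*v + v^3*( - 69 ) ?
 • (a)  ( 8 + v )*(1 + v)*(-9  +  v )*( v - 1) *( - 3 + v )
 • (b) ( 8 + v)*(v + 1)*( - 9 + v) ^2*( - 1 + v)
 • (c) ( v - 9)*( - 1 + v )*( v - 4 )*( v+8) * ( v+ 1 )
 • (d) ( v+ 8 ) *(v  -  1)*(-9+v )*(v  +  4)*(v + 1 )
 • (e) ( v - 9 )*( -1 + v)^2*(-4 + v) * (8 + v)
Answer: c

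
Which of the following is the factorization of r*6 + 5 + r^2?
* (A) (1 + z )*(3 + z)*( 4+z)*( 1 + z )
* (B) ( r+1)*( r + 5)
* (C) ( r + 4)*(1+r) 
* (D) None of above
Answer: B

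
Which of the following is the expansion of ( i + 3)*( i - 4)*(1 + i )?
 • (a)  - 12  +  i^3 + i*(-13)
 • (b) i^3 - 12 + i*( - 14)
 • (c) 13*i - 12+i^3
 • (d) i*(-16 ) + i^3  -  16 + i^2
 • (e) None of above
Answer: a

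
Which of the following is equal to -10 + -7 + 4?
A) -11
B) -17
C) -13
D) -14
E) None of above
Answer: C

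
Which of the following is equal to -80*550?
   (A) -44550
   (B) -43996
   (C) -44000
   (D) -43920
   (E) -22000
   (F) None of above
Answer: C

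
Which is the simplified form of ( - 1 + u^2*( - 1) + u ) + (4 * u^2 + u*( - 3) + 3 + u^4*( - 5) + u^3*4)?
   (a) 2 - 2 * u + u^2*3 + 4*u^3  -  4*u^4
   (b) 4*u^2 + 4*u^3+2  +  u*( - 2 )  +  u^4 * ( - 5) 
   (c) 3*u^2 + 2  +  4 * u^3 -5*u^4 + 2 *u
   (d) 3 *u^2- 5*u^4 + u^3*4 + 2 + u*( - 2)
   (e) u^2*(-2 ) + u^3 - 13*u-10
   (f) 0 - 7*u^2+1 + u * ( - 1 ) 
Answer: d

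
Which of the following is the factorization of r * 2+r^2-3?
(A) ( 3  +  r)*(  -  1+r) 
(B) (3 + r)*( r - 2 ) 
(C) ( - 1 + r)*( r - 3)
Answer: A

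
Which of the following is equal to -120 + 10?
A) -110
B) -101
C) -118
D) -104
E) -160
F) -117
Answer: A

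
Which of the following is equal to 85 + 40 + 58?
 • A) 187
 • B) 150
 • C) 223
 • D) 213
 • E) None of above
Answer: E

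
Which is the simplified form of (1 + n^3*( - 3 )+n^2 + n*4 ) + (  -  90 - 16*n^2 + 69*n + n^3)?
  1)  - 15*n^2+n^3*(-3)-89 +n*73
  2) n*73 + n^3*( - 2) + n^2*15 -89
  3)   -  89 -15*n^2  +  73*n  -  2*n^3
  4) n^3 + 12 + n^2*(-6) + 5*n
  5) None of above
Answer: 3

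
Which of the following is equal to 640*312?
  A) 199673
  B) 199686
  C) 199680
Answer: C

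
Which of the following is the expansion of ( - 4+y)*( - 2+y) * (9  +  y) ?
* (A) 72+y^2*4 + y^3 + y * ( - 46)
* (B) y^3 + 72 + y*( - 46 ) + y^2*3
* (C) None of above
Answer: B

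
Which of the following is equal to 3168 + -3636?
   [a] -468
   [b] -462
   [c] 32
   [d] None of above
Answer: a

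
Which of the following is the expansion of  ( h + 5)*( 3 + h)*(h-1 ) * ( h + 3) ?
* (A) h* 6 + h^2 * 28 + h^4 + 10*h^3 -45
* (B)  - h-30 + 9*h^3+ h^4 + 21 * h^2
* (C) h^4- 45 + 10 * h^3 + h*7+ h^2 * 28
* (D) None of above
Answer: A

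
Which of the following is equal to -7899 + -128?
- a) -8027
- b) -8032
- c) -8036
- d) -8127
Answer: a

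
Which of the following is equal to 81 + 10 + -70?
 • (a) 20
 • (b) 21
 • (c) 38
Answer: b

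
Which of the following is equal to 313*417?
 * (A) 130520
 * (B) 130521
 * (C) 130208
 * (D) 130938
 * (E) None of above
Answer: B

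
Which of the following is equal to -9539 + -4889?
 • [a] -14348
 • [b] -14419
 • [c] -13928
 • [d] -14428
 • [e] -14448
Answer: d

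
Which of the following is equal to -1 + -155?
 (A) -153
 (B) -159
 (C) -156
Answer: C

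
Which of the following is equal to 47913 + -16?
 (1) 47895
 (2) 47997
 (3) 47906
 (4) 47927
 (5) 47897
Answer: 5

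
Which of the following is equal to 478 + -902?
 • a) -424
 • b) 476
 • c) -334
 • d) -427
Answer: a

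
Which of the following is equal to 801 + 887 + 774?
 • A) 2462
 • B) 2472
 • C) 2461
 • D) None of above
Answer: A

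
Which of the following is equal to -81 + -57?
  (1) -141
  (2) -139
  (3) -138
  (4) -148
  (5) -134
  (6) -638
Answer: 3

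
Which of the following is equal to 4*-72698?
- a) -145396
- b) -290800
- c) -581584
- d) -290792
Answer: d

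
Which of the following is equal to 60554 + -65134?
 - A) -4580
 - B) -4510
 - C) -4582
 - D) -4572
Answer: A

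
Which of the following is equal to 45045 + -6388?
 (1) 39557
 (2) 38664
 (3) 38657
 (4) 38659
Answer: 3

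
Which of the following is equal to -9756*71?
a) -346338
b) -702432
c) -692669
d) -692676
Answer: d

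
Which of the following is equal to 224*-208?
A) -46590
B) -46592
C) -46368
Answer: B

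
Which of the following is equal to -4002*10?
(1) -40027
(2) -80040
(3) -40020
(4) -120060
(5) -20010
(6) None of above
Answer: 3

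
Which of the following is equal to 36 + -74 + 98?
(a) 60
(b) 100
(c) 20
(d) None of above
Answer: a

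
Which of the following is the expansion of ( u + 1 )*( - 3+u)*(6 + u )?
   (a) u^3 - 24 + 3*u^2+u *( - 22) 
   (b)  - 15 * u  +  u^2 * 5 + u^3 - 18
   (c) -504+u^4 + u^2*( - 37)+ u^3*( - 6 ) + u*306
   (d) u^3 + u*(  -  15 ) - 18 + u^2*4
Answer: d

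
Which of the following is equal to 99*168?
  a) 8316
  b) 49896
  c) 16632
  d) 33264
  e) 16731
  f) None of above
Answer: c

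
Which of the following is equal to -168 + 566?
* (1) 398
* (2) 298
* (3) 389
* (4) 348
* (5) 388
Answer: 1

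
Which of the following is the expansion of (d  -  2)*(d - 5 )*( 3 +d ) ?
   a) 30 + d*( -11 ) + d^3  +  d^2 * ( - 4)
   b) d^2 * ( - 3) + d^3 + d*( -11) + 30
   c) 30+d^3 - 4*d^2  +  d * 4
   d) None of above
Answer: a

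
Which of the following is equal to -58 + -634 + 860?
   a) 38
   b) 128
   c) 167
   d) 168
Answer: d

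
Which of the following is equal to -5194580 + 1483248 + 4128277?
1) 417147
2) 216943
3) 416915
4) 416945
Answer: 4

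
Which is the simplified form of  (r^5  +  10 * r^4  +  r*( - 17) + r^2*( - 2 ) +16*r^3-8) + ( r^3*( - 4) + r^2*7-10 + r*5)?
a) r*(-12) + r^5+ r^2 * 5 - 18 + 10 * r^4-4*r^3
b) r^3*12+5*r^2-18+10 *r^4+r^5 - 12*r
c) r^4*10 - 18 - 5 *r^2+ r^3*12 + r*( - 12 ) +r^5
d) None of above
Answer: b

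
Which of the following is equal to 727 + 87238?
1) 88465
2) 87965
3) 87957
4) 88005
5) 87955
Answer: 2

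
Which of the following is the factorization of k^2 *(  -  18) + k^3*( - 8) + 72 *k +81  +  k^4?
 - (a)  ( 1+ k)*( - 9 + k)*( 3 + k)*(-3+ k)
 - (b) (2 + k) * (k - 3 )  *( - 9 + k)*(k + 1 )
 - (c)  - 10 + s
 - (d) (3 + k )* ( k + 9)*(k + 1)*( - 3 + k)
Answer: a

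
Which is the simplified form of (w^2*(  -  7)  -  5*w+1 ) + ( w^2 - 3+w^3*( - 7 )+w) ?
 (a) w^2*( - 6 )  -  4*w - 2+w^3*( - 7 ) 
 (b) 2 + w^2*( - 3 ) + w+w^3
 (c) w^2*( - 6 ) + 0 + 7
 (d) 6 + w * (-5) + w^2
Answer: a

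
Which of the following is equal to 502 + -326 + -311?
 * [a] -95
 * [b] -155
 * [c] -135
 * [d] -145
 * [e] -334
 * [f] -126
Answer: c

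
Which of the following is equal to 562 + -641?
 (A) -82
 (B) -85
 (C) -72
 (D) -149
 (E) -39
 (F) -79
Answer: F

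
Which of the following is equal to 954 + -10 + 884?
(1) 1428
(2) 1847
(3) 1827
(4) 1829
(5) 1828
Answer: 5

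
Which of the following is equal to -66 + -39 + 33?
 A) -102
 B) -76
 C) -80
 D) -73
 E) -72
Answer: E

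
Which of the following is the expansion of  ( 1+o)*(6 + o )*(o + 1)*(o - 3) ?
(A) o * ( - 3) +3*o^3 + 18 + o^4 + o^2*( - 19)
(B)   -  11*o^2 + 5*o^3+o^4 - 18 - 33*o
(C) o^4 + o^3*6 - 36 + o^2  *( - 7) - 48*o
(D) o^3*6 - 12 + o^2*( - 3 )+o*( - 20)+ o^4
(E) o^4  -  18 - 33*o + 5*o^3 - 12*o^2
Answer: B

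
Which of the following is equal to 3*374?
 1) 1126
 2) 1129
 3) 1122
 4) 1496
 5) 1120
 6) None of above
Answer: 3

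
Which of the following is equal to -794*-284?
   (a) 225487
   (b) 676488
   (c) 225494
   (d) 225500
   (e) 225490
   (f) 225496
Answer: f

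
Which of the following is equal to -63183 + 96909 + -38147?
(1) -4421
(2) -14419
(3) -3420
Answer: 1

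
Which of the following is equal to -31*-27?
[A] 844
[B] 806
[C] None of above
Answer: C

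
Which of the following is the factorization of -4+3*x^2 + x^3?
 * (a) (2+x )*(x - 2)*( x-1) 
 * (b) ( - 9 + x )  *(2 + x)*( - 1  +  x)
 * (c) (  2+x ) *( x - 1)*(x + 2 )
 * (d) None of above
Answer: c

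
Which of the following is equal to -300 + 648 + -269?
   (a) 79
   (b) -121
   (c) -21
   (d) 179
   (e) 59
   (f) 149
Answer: a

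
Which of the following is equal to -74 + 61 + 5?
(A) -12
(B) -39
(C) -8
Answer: C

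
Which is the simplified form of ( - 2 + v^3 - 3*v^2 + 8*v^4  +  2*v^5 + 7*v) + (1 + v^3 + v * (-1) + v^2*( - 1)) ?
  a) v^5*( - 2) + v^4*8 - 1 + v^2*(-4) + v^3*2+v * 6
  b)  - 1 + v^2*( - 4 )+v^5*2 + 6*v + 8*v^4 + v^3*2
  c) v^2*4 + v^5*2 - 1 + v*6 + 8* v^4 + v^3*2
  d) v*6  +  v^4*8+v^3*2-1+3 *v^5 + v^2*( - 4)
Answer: b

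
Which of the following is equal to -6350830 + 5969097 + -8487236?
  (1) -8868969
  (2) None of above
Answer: 1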